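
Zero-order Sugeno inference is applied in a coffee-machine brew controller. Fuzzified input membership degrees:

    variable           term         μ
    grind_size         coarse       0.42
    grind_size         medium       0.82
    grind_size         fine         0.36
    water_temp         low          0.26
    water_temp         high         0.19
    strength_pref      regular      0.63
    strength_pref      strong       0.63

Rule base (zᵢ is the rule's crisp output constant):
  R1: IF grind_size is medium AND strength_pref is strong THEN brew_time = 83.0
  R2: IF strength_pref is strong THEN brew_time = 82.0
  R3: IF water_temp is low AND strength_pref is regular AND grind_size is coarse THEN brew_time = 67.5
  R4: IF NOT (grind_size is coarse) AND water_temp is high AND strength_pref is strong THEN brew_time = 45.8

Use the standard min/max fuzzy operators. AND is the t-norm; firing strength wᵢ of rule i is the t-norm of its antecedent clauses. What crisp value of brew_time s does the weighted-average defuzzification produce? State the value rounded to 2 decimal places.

R1 (z=83.0): medium=0.82, strong=0.63; AND[min(a, b)] → w = 0.63
R2 (z=82.0): strong=0.63 → w = 0.63
R3 (z=67.5): low=0.26, regular=0.63, coarse=0.42; AND[min(a, b)] → w = 0.26
R4 (z=45.8): ¬coarse=1−0.42=0.58, high=0.19, strong=0.63; AND[min(a, b)] → w = 0.19
Weighted average = (0.63·83.0 + 0.63·82.0 + 0.26·67.5 + 0.19·45.8) / (0.63 + 0.63 + 0.26 + 0.19)
  = 130.2020 / 1.7100 = 76.14

76.14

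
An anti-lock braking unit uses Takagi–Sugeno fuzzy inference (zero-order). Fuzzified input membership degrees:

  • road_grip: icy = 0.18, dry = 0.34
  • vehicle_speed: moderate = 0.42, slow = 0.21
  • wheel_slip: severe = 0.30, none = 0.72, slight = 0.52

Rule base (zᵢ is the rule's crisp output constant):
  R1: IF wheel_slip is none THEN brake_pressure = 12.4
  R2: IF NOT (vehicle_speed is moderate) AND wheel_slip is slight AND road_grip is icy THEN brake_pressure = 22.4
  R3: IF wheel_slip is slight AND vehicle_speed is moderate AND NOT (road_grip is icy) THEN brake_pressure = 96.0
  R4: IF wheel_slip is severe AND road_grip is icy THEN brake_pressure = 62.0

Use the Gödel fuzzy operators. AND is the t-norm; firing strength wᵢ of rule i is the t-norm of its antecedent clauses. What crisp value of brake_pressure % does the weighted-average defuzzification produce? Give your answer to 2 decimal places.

R1 (z=12.4): none=0.72 → w = 0.72
R2 (z=22.4): ¬moderate=1−0.42=0.58, slight=0.52, icy=0.18; AND[min(a, b)] → w = 0.18
R3 (z=96.0): slight=0.52, moderate=0.42, ¬icy=1−0.18=0.82; AND[min(a, b)] → w = 0.42
R4 (z=62.0): severe=0.30, icy=0.18; AND[min(a, b)] → w = 0.18
Weighted average = (0.72·12.4 + 0.18·22.4 + 0.42·96.0 + 0.18·62.0) / (0.72 + 0.18 + 0.42 + 0.18)
  = 64.4400 / 1.5000 = 42.96

42.96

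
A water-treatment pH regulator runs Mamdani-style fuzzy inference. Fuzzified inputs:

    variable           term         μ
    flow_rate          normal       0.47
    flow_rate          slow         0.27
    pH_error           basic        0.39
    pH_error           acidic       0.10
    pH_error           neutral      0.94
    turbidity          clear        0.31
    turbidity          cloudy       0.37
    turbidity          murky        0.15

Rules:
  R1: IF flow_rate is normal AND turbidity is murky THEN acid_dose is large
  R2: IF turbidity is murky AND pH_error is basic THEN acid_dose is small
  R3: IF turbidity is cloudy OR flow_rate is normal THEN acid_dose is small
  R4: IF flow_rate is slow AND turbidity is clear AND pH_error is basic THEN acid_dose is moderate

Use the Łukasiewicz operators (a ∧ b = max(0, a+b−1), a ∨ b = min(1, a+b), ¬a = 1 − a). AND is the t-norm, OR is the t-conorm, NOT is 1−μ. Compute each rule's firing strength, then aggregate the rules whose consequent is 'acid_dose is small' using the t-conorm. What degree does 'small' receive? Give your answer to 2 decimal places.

0.84

R1: normal=0.47, murky=0.15; AND[max(0, a+b−1)] → w = 0.00
R2: murky=0.15, basic=0.39; AND[max(0, a+b−1)] → w = 0.00
R3: cloudy=0.37, normal=0.47; OR[min(1, a+b)] → w = 0.84
R4: slow=0.27, clear=0.31, basic=0.39; AND[max(0, a+b−1)] → w = 0.00
Rules with consequent 'small': {R2, R3} → strengths 0.00, 0.84
Aggregate via t-conorm [min(1, a+b)]: 0.84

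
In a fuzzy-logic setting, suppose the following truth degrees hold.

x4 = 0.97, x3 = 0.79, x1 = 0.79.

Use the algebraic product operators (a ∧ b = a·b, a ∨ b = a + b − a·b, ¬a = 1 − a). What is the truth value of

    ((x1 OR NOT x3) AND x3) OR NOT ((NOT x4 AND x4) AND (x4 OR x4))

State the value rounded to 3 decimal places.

NOT x3 = 1 − 0.7900 = 0.2100
x1 OR NOT x3 = a + b − a·b on (0.7900, 0.2100) = 0.8341
(x1 OR NOT x3) AND x3 = a·b on (0.8341, 0.7900) = 0.6589
NOT x4 = 1 − 0.9700 = 0.0300
NOT x4 AND x4 = a·b on (0.0300, 0.9700) = 0.0291
x4 OR x4 = a + b − a·b on (0.9700, 0.9700) = 0.9991
(NOT x4 AND x4) AND (x4 OR x4) = a·b on (0.0291, 0.9991) = 0.0291
NOT ((NOT x4 AND x4) AND (x4 OR x4)) = 1 − 0.0291 = 0.9709
((x1 OR NOT x3) AND x3) OR NOT ((NOT x4 AND x4) AND (x4 OR x4)) = a + b − a·b on (0.6589, 0.9709) = 0.9901

0.990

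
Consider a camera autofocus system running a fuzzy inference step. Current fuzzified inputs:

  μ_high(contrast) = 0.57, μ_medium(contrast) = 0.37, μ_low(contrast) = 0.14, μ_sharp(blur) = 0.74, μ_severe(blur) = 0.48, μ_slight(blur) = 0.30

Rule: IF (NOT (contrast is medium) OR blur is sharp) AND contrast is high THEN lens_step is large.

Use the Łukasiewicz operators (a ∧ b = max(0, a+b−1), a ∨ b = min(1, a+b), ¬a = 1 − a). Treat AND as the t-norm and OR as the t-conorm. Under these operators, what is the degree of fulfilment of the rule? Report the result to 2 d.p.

firing strength: (¬medium=1−0.37=0.63 OR sharp=0.74) = 1.00; AND[max(0, a+b−1)] with high=0.57 → w = 0.57

0.57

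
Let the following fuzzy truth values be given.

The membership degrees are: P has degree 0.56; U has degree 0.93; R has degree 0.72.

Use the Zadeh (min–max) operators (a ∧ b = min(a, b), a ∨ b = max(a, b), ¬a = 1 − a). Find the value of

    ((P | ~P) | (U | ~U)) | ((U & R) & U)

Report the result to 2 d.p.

0.93

~P = 1 − 0.56 = 0.44
P | ~P = max(a, b) on (0.56, 0.44) = 0.56
~U = 1 − 0.93 = 0.07
U | ~U = max(a, b) on (0.93, 0.07) = 0.93
(P | ~P) | (U | ~U) = max(a, b) on (0.56, 0.93) = 0.93
U & R = min(a, b) on (0.93, 0.72) = 0.72
(U & R) & U = min(a, b) on (0.72, 0.93) = 0.72
((P | ~P) | (U | ~U)) | ((U & R) & U) = max(a, b) on (0.93, 0.72) = 0.93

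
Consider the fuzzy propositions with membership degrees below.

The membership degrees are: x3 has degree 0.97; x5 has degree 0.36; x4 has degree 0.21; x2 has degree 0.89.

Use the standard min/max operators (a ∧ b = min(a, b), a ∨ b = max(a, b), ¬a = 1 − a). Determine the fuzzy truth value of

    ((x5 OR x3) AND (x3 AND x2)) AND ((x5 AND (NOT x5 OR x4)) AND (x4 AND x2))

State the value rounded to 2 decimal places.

x5 OR x3 = max(a, b) on (0.36, 0.97) = 0.97
x3 AND x2 = min(a, b) on (0.97, 0.89) = 0.89
(x5 OR x3) AND (x3 AND x2) = min(a, b) on (0.97, 0.89) = 0.89
NOT x5 = 1 − 0.36 = 0.64
NOT x5 OR x4 = max(a, b) on (0.64, 0.21) = 0.64
x5 AND (NOT x5 OR x4) = min(a, b) on (0.36, 0.64) = 0.36
x4 AND x2 = min(a, b) on (0.21, 0.89) = 0.21
(x5 AND (NOT x5 OR x4)) AND (x4 AND x2) = min(a, b) on (0.36, 0.21) = 0.21
((x5 OR x3) AND (x3 AND x2)) AND ((x5 AND (NOT x5 OR x4)) AND (x4 AND x2)) = min(a, b) on (0.89, 0.21) = 0.21

0.21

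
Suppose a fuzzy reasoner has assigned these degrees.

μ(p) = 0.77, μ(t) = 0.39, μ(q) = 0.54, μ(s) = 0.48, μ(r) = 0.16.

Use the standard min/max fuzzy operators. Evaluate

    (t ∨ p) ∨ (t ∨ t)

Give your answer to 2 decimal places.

t ∨ p = max(a, b) on (0.39, 0.77) = 0.77
t ∨ t = max(a, b) on (0.39, 0.39) = 0.39
(t ∨ p) ∨ (t ∨ t) = max(a, b) on (0.77, 0.39) = 0.77

0.77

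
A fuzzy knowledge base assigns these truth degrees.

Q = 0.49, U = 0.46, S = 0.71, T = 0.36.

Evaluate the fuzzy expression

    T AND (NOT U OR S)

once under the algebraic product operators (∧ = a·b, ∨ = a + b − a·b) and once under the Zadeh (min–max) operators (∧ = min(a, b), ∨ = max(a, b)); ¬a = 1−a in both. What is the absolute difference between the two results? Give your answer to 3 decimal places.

Under algebraic product:
  NOT U = 1 − 0.4600 = 0.5400
  NOT U OR S = a + b − a·b on (0.5400, 0.7100) = 0.8666
  T AND (NOT U OR S) = a·b on (0.3600, 0.8666) = 0.3120
  → value = 0.3120
Under Zadeh (min–max):
  NOT U = 1 − 0.46 = 0.54
  NOT U OR S = max(a, b) on (0.54, 0.71) = 0.71
  T AND (NOT U OR S) = min(a, b) on (0.36, 0.71) = 0.36
  → value = 0.3600
|0.3120 − 0.3600| = 0.048

0.048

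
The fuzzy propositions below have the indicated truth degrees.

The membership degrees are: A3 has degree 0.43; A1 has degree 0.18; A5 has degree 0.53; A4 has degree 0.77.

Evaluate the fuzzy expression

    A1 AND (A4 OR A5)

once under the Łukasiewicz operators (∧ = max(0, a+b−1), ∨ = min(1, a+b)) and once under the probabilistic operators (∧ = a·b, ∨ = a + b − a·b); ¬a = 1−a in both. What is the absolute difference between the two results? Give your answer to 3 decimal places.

Under Łukasiewicz:
  A4 OR A5 = min(1, a+b) on (0.77, 0.53) = 1.00
  A1 AND (A4 OR A5) = max(0, a+b−1) on (0.18, 1.00) = 0.18
  → value = 0.1800
Under probabilistic:
  A4 OR A5 = a + b − a·b on (0.7700, 0.5300) = 0.8919
  A1 AND (A4 OR A5) = a·b on (0.1800, 0.8919) = 0.1605
  → value = 0.1605
|0.1800 − 0.1605| = 0.019

0.019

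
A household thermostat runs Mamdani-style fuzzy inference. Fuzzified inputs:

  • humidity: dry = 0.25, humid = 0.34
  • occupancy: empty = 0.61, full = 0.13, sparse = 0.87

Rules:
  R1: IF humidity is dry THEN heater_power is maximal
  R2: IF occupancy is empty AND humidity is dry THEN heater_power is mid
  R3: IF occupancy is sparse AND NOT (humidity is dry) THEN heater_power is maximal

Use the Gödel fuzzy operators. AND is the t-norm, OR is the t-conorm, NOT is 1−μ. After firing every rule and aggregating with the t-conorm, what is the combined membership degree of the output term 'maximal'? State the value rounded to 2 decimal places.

R1: dry=0.25 → w = 0.25
R2: empty=0.61, dry=0.25; AND[min(a, b)] → w = 0.25
R3: sparse=0.87, ¬dry=1−0.25=0.75; AND[min(a, b)] → w = 0.75
Rules with consequent 'maximal': {R1, R3} → strengths 0.25, 0.75
Aggregate via t-conorm [max(a, b)]: 0.75

0.75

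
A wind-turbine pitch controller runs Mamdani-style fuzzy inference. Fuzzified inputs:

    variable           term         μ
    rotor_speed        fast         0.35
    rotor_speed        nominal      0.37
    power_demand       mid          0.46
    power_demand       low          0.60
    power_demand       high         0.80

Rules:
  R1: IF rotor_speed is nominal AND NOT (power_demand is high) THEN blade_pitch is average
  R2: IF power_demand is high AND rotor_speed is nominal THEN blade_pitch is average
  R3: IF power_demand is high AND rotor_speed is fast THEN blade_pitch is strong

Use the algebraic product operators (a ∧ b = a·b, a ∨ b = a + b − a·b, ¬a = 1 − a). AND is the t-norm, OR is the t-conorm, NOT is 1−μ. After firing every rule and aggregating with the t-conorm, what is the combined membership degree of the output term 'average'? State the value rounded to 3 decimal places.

R1: nominal=0.37, ¬high=1−0.80=0.20; AND[a·b] → w = 0.0740
R2: high=0.80, nominal=0.37; AND[a·b] → w = 0.2960
R3: high=0.80, fast=0.35; AND[a·b] → w = 0.2800
Rules with consequent 'average': {R1, R2} → strengths 0.0740, 0.2960
Aggregate via t-conorm [a + b − a·b]: 0.3481

0.348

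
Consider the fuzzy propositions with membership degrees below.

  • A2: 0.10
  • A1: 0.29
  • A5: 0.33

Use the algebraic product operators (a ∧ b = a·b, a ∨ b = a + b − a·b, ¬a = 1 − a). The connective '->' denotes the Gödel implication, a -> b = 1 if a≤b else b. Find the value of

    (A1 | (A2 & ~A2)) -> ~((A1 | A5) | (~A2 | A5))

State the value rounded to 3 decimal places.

~A2 = 1 − 0.1000 = 0.9000
A2 & ~A2 = a·b on (0.1000, 0.9000) = 0.0900
A1 | (A2 & ~A2) = a + b − a·b on (0.2900, 0.0900) = 0.3539
A1 | A5 = a + b − a·b on (0.2900, 0.3300) = 0.5243
~A2 = 1 − 0.1000 = 0.9000
~A2 | A5 = a + b − a·b on (0.9000, 0.3300) = 0.9330
(A1 | A5) | (~A2 | A5) = a + b − a·b on (0.5243, 0.9330) = 0.9681
~((A1 | A5) | (~A2 | A5)) = 1 − 0.9681 = 0.0319
(A1 | (A2 & ~A2)) -> ~((A1 | A5) | (~A2 | A5))  [Gödel: 1 if a≤b else b] with a=0.3539, b=0.0319 → 0.0319

0.032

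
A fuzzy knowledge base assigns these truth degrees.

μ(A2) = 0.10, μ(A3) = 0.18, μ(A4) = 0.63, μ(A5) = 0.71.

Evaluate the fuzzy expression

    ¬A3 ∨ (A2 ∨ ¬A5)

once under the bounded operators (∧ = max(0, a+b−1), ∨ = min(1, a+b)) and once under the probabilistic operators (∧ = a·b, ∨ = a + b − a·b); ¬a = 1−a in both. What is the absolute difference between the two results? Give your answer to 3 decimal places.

Under bounded:
  ¬A3 = 1 − 0.18 = 0.82
  ¬A5 = 1 − 0.71 = 0.29
  A2 ∨ ¬A5 = min(1, a+b) on (0.10, 0.29) = 0.39
  ¬A3 ∨ (A2 ∨ ¬A5) = min(1, a+b) on (0.82, 0.39) = 1.00
  → value = 1.0000
Under probabilistic:
  ¬A3 = 1 − 0.1800 = 0.8200
  ¬A5 = 1 − 0.7100 = 0.2900
  A2 ∨ ¬A5 = a + b − a·b on (0.1000, 0.2900) = 0.3610
  ¬A3 ∨ (A2 ∨ ¬A5) = a + b − a·b on (0.8200, 0.3610) = 0.8850
  → value = 0.8850
|1.0000 − 0.8850| = 0.115

0.115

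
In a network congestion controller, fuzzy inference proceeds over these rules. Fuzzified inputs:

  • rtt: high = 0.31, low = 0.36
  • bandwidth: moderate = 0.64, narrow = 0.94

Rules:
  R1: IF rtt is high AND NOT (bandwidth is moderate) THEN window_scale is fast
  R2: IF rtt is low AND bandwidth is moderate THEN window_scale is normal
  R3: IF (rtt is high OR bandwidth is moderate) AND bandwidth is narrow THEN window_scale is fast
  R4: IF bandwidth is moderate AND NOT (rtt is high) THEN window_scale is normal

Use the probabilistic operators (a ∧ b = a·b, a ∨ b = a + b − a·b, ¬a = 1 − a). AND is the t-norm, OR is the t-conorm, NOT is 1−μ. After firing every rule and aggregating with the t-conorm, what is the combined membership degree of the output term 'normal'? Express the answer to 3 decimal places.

R1: high=0.31, ¬moderate=1−0.64=0.36; AND[a·b] → w = 0.1116
R2: low=0.36, moderate=0.64; AND[a·b] → w = 0.2304
R3: (high=0.31 OR moderate=0.64) = 0.7516; AND[a·b] with narrow=0.94 → w = 0.7065
R4: moderate=0.64, ¬high=1−0.31=0.69; AND[a·b] → w = 0.4416
Rules with consequent 'normal': {R2, R4} → strengths 0.2304, 0.4416
Aggregate via t-conorm [a + b − a·b]: 0.5703

0.570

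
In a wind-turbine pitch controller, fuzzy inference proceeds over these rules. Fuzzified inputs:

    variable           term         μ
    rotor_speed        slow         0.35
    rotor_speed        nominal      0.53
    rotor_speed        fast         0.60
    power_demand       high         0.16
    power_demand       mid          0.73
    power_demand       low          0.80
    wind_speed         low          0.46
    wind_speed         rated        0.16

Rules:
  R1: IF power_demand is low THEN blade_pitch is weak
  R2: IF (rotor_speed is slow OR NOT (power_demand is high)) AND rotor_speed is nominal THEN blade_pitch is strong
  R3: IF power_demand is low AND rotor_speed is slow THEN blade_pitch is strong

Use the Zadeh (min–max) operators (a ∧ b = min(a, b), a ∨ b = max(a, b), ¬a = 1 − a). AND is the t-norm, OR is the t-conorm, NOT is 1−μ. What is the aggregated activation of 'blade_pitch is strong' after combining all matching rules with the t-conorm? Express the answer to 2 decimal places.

R1: low=0.80 → w = 0.80
R2: (slow=0.35 OR ¬high=1−0.16=0.84) = 0.84; AND[min(a, b)] with nominal=0.53 → w = 0.53
R3: low=0.80, slow=0.35; AND[min(a, b)] → w = 0.35
Rules with consequent 'strong': {R2, R3} → strengths 0.53, 0.35
Aggregate via t-conorm [max(a, b)]: 0.53

0.53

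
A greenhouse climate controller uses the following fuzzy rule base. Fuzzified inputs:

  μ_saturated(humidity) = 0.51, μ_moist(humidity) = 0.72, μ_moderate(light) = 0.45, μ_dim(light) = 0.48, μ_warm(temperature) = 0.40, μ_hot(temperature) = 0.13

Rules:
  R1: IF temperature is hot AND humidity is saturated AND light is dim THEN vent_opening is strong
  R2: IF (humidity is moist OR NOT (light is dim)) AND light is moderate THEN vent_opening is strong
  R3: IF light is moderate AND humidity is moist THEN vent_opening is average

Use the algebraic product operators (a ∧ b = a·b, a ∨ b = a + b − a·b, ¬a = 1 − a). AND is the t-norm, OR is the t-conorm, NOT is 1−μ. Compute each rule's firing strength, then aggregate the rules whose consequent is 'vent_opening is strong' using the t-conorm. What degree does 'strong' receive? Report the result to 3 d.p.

0.409

R1: hot=0.13, saturated=0.51, dim=0.48; AND[a·b] → w = 0.0318
R2: (moist=0.72 OR ¬dim=1−0.48=0.52) = 0.8656; AND[a·b] with moderate=0.45 → w = 0.3895
R3: moderate=0.45, moist=0.72; AND[a·b] → w = 0.3240
Rules with consequent 'strong': {R1, R2} → strengths 0.0318, 0.3895
Aggregate via t-conorm [a + b − a·b]: 0.4089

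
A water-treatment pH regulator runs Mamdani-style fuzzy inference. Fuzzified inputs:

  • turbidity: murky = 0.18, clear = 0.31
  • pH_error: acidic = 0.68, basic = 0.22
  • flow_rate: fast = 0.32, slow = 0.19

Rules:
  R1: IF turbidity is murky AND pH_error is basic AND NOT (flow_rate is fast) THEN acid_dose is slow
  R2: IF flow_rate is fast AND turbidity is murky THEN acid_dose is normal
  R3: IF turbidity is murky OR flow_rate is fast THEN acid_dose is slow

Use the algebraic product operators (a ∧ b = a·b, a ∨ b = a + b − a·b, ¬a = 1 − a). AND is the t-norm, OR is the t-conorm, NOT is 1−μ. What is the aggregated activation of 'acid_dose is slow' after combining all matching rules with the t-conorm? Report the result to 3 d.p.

R1: murky=0.18, basic=0.22, ¬fast=1−0.32=0.68; AND[a·b] → w = 0.0269
R2: fast=0.32, murky=0.18; AND[a·b] → w = 0.0576
R3: murky=0.18, fast=0.32; OR[a + b − a·b] → w = 0.4424
Rules with consequent 'slow': {R1, R3} → strengths 0.0269, 0.4424
Aggregate via t-conorm [a + b − a·b]: 0.4574

0.457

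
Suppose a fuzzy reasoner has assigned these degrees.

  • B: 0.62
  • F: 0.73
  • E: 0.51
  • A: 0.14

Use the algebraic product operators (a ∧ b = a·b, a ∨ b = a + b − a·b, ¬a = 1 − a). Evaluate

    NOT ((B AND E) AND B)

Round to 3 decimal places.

B AND E = a·b on (0.6200, 0.5100) = 0.3162
(B AND E) AND B = a·b on (0.3162, 0.6200) = 0.1960
NOT ((B AND E) AND B) = 1 − 0.1960 = 0.8040

0.804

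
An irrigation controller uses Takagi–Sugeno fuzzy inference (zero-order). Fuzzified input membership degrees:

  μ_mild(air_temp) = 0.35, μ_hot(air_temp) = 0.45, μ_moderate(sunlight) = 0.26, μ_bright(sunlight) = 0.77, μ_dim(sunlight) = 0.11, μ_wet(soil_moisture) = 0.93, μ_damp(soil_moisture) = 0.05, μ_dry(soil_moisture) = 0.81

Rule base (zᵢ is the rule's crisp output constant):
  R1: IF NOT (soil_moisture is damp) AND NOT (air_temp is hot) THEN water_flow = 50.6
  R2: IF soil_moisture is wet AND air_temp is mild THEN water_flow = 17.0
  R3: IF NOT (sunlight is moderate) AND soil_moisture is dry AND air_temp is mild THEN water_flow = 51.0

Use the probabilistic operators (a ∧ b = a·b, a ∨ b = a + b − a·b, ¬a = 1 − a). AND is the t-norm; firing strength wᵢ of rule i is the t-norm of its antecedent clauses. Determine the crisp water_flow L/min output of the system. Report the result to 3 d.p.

40.340

R1 (z=50.6): ¬damp=1−0.05=0.95, ¬hot=1−0.45=0.55; AND[a·b] → w = 0.5225
R2 (z=17.0): wet=0.93, mild=0.35; AND[a·b] → w = 0.3255
R3 (z=51.0): ¬moderate=1−0.26=0.74, dry=0.81, mild=0.35; AND[a·b] → w = 0.2098
Weighted average = (0.5225·50.6 + 0.3255·17.0 + 0.2098·51.0) / (0.5225 + 0.3255 + 0.2098)
  = 42.6713 / 1.0578 = 40.340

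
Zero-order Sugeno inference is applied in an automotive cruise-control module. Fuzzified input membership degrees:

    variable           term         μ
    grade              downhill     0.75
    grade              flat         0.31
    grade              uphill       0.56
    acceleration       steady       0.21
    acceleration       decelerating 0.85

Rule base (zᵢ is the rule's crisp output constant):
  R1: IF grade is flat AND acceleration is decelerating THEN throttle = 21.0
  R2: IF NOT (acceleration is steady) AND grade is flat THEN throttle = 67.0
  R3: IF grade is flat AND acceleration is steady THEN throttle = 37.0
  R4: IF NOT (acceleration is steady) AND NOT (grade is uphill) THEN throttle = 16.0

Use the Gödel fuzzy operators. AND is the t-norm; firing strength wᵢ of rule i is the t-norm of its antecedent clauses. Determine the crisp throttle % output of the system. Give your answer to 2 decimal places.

33.14

R1 (z=21.0): flat=0.31, decelerating=0.85; AND[min(a, b)] → w = 0.31
R2 (z=67.0): ¬steady=1−0.21=0.79, flat=0.31; AND[min(a, b)] → w = 0.31
R3 (z=37.0): flat=0.31, steady=0.21; AND[min(a, b)] → w = 0.21
R4 (z=16.0): ¬steady=1−0.21=0.79, ¬uphill=1−0.56=0.44; AND[min(a, b)] → w = 0.44
Weighted average = (0.31·21.0 + 0.31·67.0 + 0.21·37.0 + 0.44·16.0) / (0.31 + 0.31 + 0.21 + 0.44)
  = 42.0900 / 1.2700 = 33.14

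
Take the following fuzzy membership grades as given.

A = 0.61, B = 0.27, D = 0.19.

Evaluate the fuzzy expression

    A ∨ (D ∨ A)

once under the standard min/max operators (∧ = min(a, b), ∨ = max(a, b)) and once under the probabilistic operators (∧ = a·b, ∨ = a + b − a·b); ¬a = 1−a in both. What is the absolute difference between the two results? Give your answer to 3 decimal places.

0.267

Under standard min/max:
  D ∨ A = max(a, b) on (0.19, 0.61) = 0.61
  A ∨ (D ∨ A) = max(a, b) on (0.61, 0.61) = 0.61
  → value = 0.6100
Under probabilistic:
  D ∨ A = a + b − a·b on (0.1900, 0.6100) = 0.6841
  A ∨ (D ∨ A) = a + b − a·b on (0.6100, 0.6841) = 0.8768
  → value = 0.8768
|0.6100 − 0.8768| = 0.267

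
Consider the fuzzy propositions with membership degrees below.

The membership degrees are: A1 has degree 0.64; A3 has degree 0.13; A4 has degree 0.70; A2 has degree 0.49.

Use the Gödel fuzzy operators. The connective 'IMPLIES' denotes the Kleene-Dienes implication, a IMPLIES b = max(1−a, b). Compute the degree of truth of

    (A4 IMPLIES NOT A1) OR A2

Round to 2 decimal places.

0.49

NOT A1 = 1 − 0.64 = 0.36
A4 IMPLIES NOT A1  [Kleene-Dienes: max(1−a, b)] with a=0.70, b=0.36 → 0.36
(A4 IMPLIES NOT A1) OR A2 = max(a, b) on (0.36, 0.49) = 0.49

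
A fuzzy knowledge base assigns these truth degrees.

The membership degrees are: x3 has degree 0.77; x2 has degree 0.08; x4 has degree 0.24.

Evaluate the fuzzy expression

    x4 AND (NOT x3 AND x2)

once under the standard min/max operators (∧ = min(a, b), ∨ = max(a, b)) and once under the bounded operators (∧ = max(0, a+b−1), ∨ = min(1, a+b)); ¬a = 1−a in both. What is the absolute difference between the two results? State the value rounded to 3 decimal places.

Under standard min/max:
  NOT x3 = 1 − 0.77 = 0.23
  NOT x3 AND x2 = min(a, b) on (0.23, 0.08) = 0.08
  x4 AND (NOT x3 AND x2) = min(a, b) on (0.24, 0.08) = 0.08
  → value = 0.0800
Under bounded:
  NOT x3 = 1 − 0.77 = 0.23
  NOT x3 AND x2 = max(0, a+b−1) on (0.23, 0.08) = 0.00
  x4 AND (NOT x3 AND x2) = max(0, a+b−1) on (0.24, 0.00) = 0.00
  → value = 0.0000
|0.0800 − 0.0000| = 0.080

0.080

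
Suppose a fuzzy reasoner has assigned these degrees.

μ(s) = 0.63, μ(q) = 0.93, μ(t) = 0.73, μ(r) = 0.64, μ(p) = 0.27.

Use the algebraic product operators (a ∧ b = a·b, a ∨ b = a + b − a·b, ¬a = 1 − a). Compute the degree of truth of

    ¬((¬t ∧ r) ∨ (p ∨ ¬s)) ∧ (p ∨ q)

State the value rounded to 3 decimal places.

0.361

¬t = 1 − 0.7300 = 0.2700
¬t ∧ r = a·b on (0.2700, 0.6400) = 0.1728
¬s = 1 − 0.6300 = 0.3700
p ∨ ¬s = a + b − a·b on (0.2700, 0.3700) = 0.5401
(¬t ∧ r) ∨ (p ∨ ¬s) = a + b − a·b on (0.1728, 0.5401) = 0.6196
¬((¬t ∧ r) ∨ (p ∨ ¬s)) = 1 − 0.6196 = 0.3804
p ∨ q = a + b − a·b on (0.2700, 0.9300) = 0.9489
¬((¬t ∧ r) ∨ (p ∨ ¬s)) ∧ (p ∨ q) = a·b on (0.3804, 0.9489) = 0.3610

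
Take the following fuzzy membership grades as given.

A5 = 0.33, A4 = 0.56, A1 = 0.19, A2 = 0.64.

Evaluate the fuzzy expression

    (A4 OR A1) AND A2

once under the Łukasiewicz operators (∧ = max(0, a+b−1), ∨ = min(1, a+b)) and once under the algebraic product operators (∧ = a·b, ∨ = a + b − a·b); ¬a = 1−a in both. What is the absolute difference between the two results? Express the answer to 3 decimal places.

Under Łukasiewicz:
  A4 OR A1 = min(1, a+b) on (0.56, 0.19) = 0.75
  (A4 OR A1) AND A2 = max(0, a+b−1) on (0.75, 0.64) = 0.39
  → value = 0.3900
Under algebraic product:
  A4 OR A1 = a + b − a·b on (0.5600, 0.1900) = 0.6436
  (A4 OR A1) AND A2 = a·b on (0.6436, 0.6400) = 0.4119
  → value = 0.4119
|0.3900 − 0.4119| = 0.022

0.022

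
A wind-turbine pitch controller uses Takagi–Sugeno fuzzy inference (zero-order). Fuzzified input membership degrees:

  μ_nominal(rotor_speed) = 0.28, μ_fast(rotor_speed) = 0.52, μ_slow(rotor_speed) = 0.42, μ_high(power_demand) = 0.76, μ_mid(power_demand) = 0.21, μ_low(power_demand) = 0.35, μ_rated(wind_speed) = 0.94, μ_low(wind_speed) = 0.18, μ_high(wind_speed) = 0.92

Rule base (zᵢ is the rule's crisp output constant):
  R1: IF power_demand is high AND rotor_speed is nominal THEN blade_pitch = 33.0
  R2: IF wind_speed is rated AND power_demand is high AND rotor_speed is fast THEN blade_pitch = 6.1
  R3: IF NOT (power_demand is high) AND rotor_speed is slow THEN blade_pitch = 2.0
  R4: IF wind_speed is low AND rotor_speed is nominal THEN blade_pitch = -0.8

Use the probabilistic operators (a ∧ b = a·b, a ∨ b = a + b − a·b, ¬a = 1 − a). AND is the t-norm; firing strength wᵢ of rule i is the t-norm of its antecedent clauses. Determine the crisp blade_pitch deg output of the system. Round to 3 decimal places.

12.848

R1 (z=33.0): high=0.76, nominal=0.28; AND[a·b] → w = 0.2128
R2 (z=6.1): rated=0.94, high=0.76, fast=0.52; AND[a·b] → w = 0.3715
R3 (z=2.0): ¬high=1−0.76=0.24, slow=0.42; AND[a·b] → w = 0.1008
R4 (z=-0.8): low=0.18, nominal=0.28; AND[a·b] → w = 0.0504
Weighted average = (0.2128·33.0 + 0.3715·6.1 + 0.1008·2.0 + 0.0504·-0.8) / (0.2128 + 0.3715 + 0.1008 + 0.0504)
  = 9.4498 / 0.7355 = 12.848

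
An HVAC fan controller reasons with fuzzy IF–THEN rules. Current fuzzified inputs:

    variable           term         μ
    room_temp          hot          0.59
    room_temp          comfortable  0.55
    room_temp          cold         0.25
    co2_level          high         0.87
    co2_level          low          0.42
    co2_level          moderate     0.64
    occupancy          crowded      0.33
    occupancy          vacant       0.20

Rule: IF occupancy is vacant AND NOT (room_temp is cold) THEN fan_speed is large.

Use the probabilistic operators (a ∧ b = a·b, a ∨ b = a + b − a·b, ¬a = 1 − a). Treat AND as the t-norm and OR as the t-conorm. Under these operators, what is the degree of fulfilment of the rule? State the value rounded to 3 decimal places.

firing strength: vacant=0.20, ¬cold=1−0.25=0.75; AND[a·b] → w = 0.1500

0.150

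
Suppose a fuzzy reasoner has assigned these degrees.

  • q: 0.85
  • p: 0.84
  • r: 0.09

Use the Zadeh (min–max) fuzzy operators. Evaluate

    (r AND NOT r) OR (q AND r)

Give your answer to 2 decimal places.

NOT r = 1 − 0.09 = 0.91
r AND NOT r = min(a, b) on (0.09, 0.91) = 0.09
q AND r = min(a, b) on (0.85, 0.09) = 0.09
(r AND NOT r) OR (q AND r) = max(a, b) on (0.09, 0.09) = 0.09

0.09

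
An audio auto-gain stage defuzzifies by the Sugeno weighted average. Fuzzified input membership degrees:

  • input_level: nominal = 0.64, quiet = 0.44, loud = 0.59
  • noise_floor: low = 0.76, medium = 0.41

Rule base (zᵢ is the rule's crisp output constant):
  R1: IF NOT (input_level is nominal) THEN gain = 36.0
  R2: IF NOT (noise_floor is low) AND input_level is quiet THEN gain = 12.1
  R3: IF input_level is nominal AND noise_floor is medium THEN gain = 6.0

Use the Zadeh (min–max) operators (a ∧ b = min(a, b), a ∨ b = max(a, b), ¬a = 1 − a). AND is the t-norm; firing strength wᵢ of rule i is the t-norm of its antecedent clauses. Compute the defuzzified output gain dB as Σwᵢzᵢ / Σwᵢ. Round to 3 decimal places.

R1 (z=36.0): ¬nominal=1−0.64=0.36 → w = 0.36
R2 (z=12.1): ¬low=1−0.76=0.24, quiet=0.44; AND[min(a, b)] → w = 0.24
R3 (z=6.0): nominal=0.64, medium=0.41; AND[min(a, b)] → w = 0.41
Weighted average = (0.36·36.0 + 0.24·12.1 + 0.41·6.0) / (0.36 + 0.24 + 0.41)
  = 18.3240 / 1.0100 = 18.143

18.143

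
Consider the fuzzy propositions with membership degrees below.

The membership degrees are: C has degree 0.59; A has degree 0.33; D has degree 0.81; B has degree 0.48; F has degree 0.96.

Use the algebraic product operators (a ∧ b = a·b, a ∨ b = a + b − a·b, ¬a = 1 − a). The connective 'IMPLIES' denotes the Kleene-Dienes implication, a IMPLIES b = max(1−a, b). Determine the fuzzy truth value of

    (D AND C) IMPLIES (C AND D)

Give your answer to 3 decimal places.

0.522

D AND C = a·b on (0.8100, 0.5900) = 0.4779
C AND D = a·b on (0.5900, 0.8100) = 0.4779
(D AND C) IMPLIES (C AND D)  [Kleene-Dienes: max(1−a, b)] with a=0.4779, b=0.4779 → 0.5221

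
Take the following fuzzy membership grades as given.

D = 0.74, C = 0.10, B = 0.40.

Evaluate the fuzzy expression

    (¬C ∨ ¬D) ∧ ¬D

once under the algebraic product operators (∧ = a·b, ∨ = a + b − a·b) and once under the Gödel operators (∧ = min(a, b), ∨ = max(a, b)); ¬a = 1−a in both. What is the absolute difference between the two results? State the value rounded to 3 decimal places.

Under algebraic product:
  ¬C = 1 − 0.1000 = 0.9000
  ¬D = 1 − 0.7400 = 0.2600
  ¬C ∨ ¬D = a + b − a·b on (0.9000, 0.2600) = 0.9260
  ¬D = 1 − 0.7400 = 0.2600
  (¬C ∨ ¬D) ∧ ¬D = a·b on (0.9260, 0.2600) = 0.2408
  → value = 0.2408
Under Gödel:
  ¬C = 1 − 0.10 = 0.90
  ¬D = 1 − 0.74 = 0.26
  ¬C ∨ ¬D = max(a, b) on (0.90, 0.26) = 0.90
  ¬D = 1 − 0.74 = 0.26
  (¬C ∨ ¬D) ∧ ¬D = min(a, b) on (0.90, 0.26) = 0.26
  → value = 0.2600
|0.2408 − 0.2600| = 0.019

0.019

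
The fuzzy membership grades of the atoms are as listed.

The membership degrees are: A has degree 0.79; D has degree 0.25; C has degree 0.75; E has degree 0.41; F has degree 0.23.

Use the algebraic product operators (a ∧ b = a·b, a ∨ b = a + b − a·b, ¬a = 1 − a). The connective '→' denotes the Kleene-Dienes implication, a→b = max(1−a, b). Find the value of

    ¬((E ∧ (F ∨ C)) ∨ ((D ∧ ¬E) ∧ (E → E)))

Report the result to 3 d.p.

0.611

F ∨ C = a + b − a·b on (0.2300, 0.7500) = 0.8075
E ∧ (F ∨ C) = a·b on (0.4100, 0.8075) = 0.3311
¬E = 1 − 0.4100 = 0.5900
D ∧ ¬E = a·b on (0.2500, 0.5900) = 0.1475
E → E  [Kleene-Dienes: max(1−a, b)] with a=0.4100, b=0.4100 → 0.5900
(D ∧ ¬E) ∧ (E → E) = a·b on (0.1475, 0.5900) = 0.0870
(E ∧ (F ∨ C)) ∨ ((D ∧ ¬E) ∧ (E → E)) = a + b − a·b on (0.3311, 0.0870) = 0.3893
¬((E ∧ (F ∨ C)) ∨ ((D ∧ ¬E) ∧ (E → E))) = 1 − 0.3893 = 0.6107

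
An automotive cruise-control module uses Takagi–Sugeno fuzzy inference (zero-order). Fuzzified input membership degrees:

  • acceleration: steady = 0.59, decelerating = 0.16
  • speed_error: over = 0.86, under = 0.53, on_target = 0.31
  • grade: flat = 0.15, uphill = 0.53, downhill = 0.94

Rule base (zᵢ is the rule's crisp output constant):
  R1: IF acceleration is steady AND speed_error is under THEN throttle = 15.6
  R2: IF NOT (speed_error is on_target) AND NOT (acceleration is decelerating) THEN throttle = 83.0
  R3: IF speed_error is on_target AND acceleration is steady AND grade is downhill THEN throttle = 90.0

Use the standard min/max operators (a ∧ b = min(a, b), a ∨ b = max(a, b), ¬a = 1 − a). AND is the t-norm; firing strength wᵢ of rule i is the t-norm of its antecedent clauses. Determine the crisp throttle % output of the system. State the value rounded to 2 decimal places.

R1 (z=15.6): steady=0.59, under=0.53; AND[min(a, b)] → w = 0.53
R2 (z=83.0): ¬on_target=1−0.31=0.69, ¬decelerating=1−0.16=0.84; AND[min(a, b)] → w = 0.69
R3 (z=90.0): on_target=0.31, steady=0.59, downhill=0.94; AND[min(a, b)] → w = 0.31
Weighted average = (0.53·15.6 + 0.69·83.0 + 0.31·90.0) / (0.53 + 0.69 + 0.31)
  = 93.4380 / 1.5300 = 61.07

61.07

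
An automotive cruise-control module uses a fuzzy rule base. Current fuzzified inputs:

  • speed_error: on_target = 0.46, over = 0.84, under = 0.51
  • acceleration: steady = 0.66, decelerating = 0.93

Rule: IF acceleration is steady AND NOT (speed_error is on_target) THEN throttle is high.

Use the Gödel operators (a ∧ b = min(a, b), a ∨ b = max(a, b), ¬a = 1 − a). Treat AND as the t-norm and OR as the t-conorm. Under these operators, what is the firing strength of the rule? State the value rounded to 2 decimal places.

firing strength: steady=0.66, ¬on_target=1−0.46=0.54; AND[min(a, b)] → w = 0.54

0.54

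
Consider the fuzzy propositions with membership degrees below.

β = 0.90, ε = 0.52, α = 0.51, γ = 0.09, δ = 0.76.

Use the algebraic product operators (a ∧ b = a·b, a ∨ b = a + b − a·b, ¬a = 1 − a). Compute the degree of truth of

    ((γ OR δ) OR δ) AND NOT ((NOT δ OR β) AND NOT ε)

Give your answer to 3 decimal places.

γ OR δ = a + b − a·b on (0.0900, 0.7600) = 0.7816
(γ OR δ) OR δ = a + b − a·b on (0.7816, 0.7600) = 0.9476
NOT δ = 1 − 0.7600 = 0.2400
NOT δ OR β = a + b − a·b on (0.2400, 0.9000) = 0.9240
NOT ε = 1 − 0.5200 = 0.4800
(NOT δ OR β) AND NOT ε = a·b on (0.9240, 0.4800) = 0.4435
NOT ((NOT δ OR β) AND NOT ε) = 1 − 0.4435 = 0.5565
((γ OR δ) OR δ) AND NOT ((NOT δ OR β) AND NOT ε) = a·b on (0.9476, 0.5565) = 0.5273

0.527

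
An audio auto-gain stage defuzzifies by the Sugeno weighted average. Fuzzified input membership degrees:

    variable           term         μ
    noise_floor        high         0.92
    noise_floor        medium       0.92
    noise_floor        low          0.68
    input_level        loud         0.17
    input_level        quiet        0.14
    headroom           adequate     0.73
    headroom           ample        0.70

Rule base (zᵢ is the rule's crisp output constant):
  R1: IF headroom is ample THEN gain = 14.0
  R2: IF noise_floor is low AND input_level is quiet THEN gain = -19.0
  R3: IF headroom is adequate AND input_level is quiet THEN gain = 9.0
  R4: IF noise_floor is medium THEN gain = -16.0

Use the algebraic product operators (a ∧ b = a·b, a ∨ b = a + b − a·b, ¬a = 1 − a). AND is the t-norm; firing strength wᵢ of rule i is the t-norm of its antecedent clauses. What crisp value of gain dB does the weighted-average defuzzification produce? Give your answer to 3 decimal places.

R1 (z=14.0): ample=0.70 → w = 0.7000
R2 (z=-19.0): low=0.68, quiet=0.14; AND[a·b] → w = 0.0952
R3 (z=9.0): adequate=0.73, quiet=0.14; AND[a·b] → w = 0.1022
R4 (z=-16.0): medium=0.92 → w = 0.9200
Weighted average = (0.7000·14.0 + 0.0952·-19.0 + 0.1022·9.0 + 0.9200·-16.0) / (0.7000 + 0.0952 + 0.1022 + 0.9200)
  = -5.8090 / 1.8174 = -3.196

-3.196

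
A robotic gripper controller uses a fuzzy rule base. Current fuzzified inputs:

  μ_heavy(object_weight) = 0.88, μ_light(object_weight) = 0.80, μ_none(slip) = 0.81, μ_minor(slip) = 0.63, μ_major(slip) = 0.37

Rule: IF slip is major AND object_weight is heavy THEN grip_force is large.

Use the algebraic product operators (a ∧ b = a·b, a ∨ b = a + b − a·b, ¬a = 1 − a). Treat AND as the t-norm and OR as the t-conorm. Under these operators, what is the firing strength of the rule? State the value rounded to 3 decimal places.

firing strength: major=0.37, heavy=0.88; AND[a·b] → w = 0.3256

0.326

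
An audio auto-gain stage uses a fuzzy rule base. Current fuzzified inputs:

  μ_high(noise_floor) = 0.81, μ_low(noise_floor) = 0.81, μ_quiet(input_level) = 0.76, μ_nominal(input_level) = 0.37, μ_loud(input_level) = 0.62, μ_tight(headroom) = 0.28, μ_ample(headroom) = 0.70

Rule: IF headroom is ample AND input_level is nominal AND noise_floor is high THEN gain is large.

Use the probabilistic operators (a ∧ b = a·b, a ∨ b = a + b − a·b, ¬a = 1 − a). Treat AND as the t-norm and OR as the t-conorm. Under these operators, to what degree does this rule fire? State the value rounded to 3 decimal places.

firing strength: ample=0.70, nominal=0.37, high=0.81; AND[a·b] → w = 0.2098

0.210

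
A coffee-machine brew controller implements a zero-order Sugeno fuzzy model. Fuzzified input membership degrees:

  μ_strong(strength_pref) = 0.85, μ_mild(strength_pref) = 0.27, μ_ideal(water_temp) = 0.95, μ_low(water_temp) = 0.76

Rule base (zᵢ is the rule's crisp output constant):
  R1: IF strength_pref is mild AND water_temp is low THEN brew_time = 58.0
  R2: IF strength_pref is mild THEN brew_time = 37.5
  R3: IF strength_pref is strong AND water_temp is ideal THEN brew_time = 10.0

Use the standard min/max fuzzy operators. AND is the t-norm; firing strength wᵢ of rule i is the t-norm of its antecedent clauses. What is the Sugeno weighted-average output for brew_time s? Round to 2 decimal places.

24.67

R1 (z=58.0): mild=0.27, low=0.76; AND[min(a, b)] → w = 0.27
R2 (z=37.5): mild=0.27 → w = 0.27
R3 (z=10.0): strong=0.85, ideal=0.95; AND[min(a, b)] → w = 0.85
Weighted average = (0.27·58.0 + 0.27·37.5 + 0.85·10.0) / (0.27 + 0.27 + 0.85)
  = 34.2850 / 1.3900 = 24.67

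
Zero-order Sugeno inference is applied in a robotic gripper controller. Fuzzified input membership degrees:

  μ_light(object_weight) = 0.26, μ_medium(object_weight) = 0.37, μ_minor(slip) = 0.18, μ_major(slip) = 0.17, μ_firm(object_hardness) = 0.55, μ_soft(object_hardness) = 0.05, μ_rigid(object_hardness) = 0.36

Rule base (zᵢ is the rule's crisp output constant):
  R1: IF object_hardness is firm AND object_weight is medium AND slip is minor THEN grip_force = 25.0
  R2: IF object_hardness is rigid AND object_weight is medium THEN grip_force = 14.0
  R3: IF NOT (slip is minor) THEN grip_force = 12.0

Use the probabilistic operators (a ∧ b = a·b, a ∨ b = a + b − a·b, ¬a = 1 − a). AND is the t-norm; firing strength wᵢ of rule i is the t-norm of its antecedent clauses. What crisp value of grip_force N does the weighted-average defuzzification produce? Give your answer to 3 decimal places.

R1 (z=25.0): firm=0.55, medium=0.37, minor=0.18; AND[a·b] → w = 0.0366
R2 (z=14.0): rigid=0.36, medium=0.37; AND[a·b] → w = 0.1332
R3 (z=12.0): ¬minor=1−0.18=0.82 → w = 0.8200
Weighted average = (0.0366·25.0 + 0.1332·14.0 + 0.8200·12.0) / (0.0366 + 0.1332 + 0.8200)
  = 12.6205 / 0.9898 = 12.750

12.750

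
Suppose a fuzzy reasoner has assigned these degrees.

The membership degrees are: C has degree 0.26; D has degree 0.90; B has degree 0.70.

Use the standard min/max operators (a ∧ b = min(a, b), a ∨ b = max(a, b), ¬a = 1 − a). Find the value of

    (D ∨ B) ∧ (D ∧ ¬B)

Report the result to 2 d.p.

D ∨ B = max(a, b) on (0.90, 0.70) = 0.90
¬B = 1 − 0.70 = 0.30
D ∧ ¬B = min(a, b) on (0.90, 0.30) = 0.30
(D ∨ B) ∧ (D ∧ ¬B) = min(a, b) on (0.90, 0.30) = 0.30

0.30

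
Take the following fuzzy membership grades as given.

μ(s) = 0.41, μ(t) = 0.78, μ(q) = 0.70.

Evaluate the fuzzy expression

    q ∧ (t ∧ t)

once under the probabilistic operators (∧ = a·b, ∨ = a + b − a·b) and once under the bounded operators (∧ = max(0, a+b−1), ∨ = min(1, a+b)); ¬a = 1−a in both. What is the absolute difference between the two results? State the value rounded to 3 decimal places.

0.166

Under probabilistic:
  t ∧ t = a·b on (0.7800, 0.7800) = 0.6084
  q ∧ (t ∧ t) = a·b on (0.7000, 0.6084) = 0.4259
  → value = 0.4259
Under bounded:
  t ∧ t = max(0, a+b−1) on (0.78, 0.78) = 0.56
  q ∧ (t ∧ t) = max(0, a+b−1) on (0.70, 0.56) = 0.26
  → value = 0.2600
|0.4259 − 0.2600| = 0.166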